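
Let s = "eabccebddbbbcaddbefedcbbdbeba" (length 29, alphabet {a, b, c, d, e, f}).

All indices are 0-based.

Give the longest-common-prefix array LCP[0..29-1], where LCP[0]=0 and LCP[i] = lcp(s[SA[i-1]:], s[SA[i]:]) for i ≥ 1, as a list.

rank | idx | suffix
   0 |  28 | a
   1 |   1 | abccebddbbbcaddbefedcbbdbeba
   2 |  13 | addbefedcbbdbeba
   3 |  27 | ba
   4 |   9 | bbbcaddbefedcbbdbeba
   5 |  10 | bbcaddbefedcbbdbeba
   6 |  22 | bbdbeba
   7 |  11 | bcaddbefedcbbdbeba
   8 |   2 | bccebddbbbcaddbefedcbbdbeba
   9 |  23 | bdbeba
  10 |   6 | bddbbbcaddbefedcbbdbeba
  11 |  25 | beba
  12 |  16 | befedcbbdbeba
  13 |  12 | caddbefedcbbdbeba
  14 |  21 | cbbdbeba
  15 |   3 | ccebddbbbcaddbefedcbbdbeba
  16 |   4 | cebddbbbcaddbefedcbbdbeba
  17 |   8 | dbbbcaddbefedcbbdbeba
  18 |  24 | dbeba
  19 |  15 | dbefedcbbdbeba
  20 |  20 | dcbbdbeba
  21 |   7 | ddbbbcaddbefedcbbdbeba
  22 |  14 | ddbefedcbbdbeba
  23 |   0 | eabccebddbbbcaddbefedcbbdbeba
  24 |  26 | eba
  25 |   5 | ebddbbbcaddbefedcbbdbeba
  26 |  19 | edcbbdbeba
  27 |  17 | efedcbbdbeba
  28 |  18 | fedcbbdbeba

SA = [28, 1, 13, 27, 9, 10, 22, 11, 2, 23, 6, 25, 16, 12, 21, 3, 4, 8, 24, 15, 20, 7, 14, 0, 26, 5, 19, 17, 18]
i: (SA[i-1],SA[i]) lcp shared
  1: (28,1) 1 'a'
  2: (1,13) 1 'a'
  3: (13,27) 0 ''
  4: (27,9) 1 'b'
  5: (9,10) 2 'bb'
  6: (10,22) 2 'bb'
  7: (22,11) 1 'b'
  8: (11,2) 2 'bc'
  9: (2,23) 1 'b'
  10: (23,6) 2 'bd'
  11: (6,25) 1 'b'
  12: (25,16) 2 'be'
  13: (16,12) 0 ''
  14: (12,21) 1 'c'
  15: (21,3) 1 'c'
  16: (3,4) 1 'c'
  17: (4,8) 0 ''
  18: (8,24) 2 'db'
  19: (24,15) 3 'dbe'
  20: (15,20) 1 'd'
  21: (20,7) 1 'd'
  22: (7,14) 3 'ddb'
  23: (14,0) 0 ''
  24: (0,26) 1 'e'
  25: (26,5) 2 'eb'
  26: (5,19) 1 'e'
  27: (19,17) 1 'e'
  28: (17,18) 0 ''

[0, 1, 1, 0, 1, 2, 2, 1, 2, 1, 2, 1, 2, 0, 1, 1, 1, 0, 2, 3, 1, 1, 3, 0, 1, 2, 1, 1, 0]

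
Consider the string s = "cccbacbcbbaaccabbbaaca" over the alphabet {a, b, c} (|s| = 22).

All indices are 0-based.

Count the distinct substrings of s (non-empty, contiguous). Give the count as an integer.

216

rank | idx | suffix
   0 |  21 | a
   1 |  18 | aaca
   2 |  10 | aaccabbbaaca
   3 |  14 | abbbaaca
   4 |  19 | aca
   5 |   4 | acbcbbaaccabbbaaca
   6 |  11 | accabbbaaca
   7 |  17 | baaca
   8 |   9 | baaccabbbaaca
   9 |   3 | bacbcbbaaccabbbaaca
  10 |  16 | bbaaca
  11 |   8 | bbaaccabbbaaca
  12 |  15 | bbbaaca
  13 |   6 | bcbbaaccabbbaaca
  14 |  20 | ca
  15 |  13 | cabbbaaca
  16 |   2 | cbacbcbbaaccabbbaaca
  17 |   7 | cbbaaccabbbaaca
  18 |   5 | cbcbbaaccabbbaaca
  19 |  12 | ccabbbaaca
  20 |   1 | ccbacbcbbaaccabbbaaca
  21 |   0 | cccbacbcbbaaccabbbaaca

SA = [21, 18, 10, 14, 19, 4, 11, 17, 9, 3, 16, 8, 15, 6, 20, 13, 2, 7, 5, 12, 1, 0]
i: (SA[i-1],SA[i]) lcp shared
  1: (21,18) 1 'a'
  2: (18,10) 3 'aac'
  3: (10,14) 1 'a'
  4: (14,19) 1 'a'
  5: (19,4) 2 'ac'
  6: (4,11) 2 'ac'
  7: (11,17) 0 ''
  8: (17,9) 4 'baac'
  9: (9,3) 2 'ba'
  10: (3,16) 1 'b'
  11: (16,8) 5 'bbaac'
  12: (8,15) 2 'bb'
  13: (15,6) 1 'b'
  14: (6,20) 0 ''
  15: (20,13) 2 'ca'
  16: (13,2) 1 'c'
  17: (2,7) 2 'cb'
  18: (7,5) 2 'cb'
  19: (5,12) 1 'c'
  20: (12,1) 2 'cc'
  21: (1,0) 2 'cc'

n(n+1)/2 = 22·23/2 = 253
Σ LCP = 0 + 1 + 3 + 1 + 1 + 2 + 2 + 0 + 4 + 2 + 1 + 5 + 2 + 1 + 0 + 2 + 1 + 2 + 2 + 1 + 2 + 2 = 37
distinct = 253 − 37 = 216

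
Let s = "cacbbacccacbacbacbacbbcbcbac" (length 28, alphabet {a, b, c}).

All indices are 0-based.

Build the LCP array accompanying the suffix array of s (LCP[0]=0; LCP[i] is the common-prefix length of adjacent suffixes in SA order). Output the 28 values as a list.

sorted suffixes:
  #0 SA[0]=26  'ac'
  #1 SA[1]=9  'acbacbacbacbbcbcbac'
  #2 SA[2]=12  'acbacbacbbcbcbac'
  #3 SA[3]=15  'acbacbbcbcbac'
  #4 SA[4]=1  'acbbacccacbacbacbacbbcbcbac'
  #5 SA[5]=18  'acbbcbcbac'
  #6 SA[6]=5  'acccacbacbacbacbbcbcbac'
  #7 SA[7]=25  'bac'
  #8 SA[8]=11  'bacbacbacbbcbcbac'
  #9 SA[9]=14  'bacbacbbcbcbac'
  #10 SA[10]=17  'bacbbcbcbac'
  #11 SA[11]=4  'bacccacbacbacbacbbcbcbac'
  #12 SA[12]=3  'bbacccacbacbacbacbbcbcbac'
  #13 SA[13]=20  'bbcbcbac'
  #14 SA[14]=23  'bcbac'
  #15 SA[15]=21  'bcbcbac'
  #16 SA[16]=27  'c'
  #17 SA[17]=8  'cacbacbacbacbbcbcbac'
  #18 SA[18]=0  'cacbbacccacbacbacbacbbcbcbac'
  #19 SA[19]=24  'cbac'
  #20 SA[20]=10  'cbacbacbacbbcbcbac'
  #21 SA[21]=13  'cbacbacbbcbcbac'
  #22 SA[22]=16  'cbacbbcbcbac'
  #23 SA[23]=2  'cbbacccacbacbacbacbbcbcbac'
  #24 SA[24]=19  'cbbcbcbac'
  #25 SA[25]=22  'cbcbac'
  #26 SA[26]=7  'ccacbacbacbacbbcbcbac'
  #27 SA[27]=6  'cccacbacbacbacbbcbcbac'

SA = [26, 9, 12, 15, 1, 18, 5, 25, 11, 14, 17, 4, 3, 20, 23, 21, 27, 8, 0, 24, 10, 13, 16, 2, 19, 22, 7, 6]
rank  pair      lcp
   1  s[26:],s[9:]  2  'ac'
   2  s[9:],s[12:]  9  'acbacbacb'
   3  s[12:],s[15:]  6  'acbacb'
   4  s[15:],s[1:]  3  'acb'
   5  s[1:],s[18:]  4  'acbb'
   6  s[18:],s[5:]  2  'ac'
   7  s[5:],s[25:]  0  ''
   8  s[25:],s[11:]  3  'bac'
   9  s[11:],s[14:]  7  'bacbacb'
  10  s[14:],s[17:]  4  'bacb'
  11  s[17:],s[4:]  3  'bac'
  12  s[4:],s[3:]  1  'b'
  13  s[3:],s[20:]  2  'bb'
  14  s[20:],s[23:]  1  'b'
  15  s[23:],s[21:]  3  'bcb'
  16  s[21:],s[27:]  0  ''
  17  s[27:],s[8:]  1  'c'
  18  s[8:],s[0:]  4  'cacb'
  19  s[0:],s[24:]  1  'c'
  20  s[24:],s[10:]  4  'cbac'
  21  s[10:],s[13:]  8  'cbacbacb'
  22  s[13:],s[16:]  5  'cbacb'
  23  s[16:],s[2:]  2  'cb'
  24  s[2:],s[19:]  3  'cbb'
  25  s[19:],s[22:]  2  'cb'
  26  s[22:],s[7:]  1  'c'
  27  s[7:],s[6:]  2  'cc'

[0, 2, 9, 6, 3, 4, 2, 0, 3, 7, 4, 3, 1, 2, 1, 3, 0, 1, 4, 1, 4, 8, 5, 2, 3, 2, 1, 2]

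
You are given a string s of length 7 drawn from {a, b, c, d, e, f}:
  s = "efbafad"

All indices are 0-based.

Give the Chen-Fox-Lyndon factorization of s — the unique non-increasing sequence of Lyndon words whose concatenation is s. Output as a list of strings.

["ef", "b", "af", "ad"]

emit factor 1: 'ef' (i=0, period=2)
emit factor 2: 'b' (i=2, period=1)
emit factor 3: 'af' (i=3, period=2)
emit factor 4: 'ad' (i=5, period=2)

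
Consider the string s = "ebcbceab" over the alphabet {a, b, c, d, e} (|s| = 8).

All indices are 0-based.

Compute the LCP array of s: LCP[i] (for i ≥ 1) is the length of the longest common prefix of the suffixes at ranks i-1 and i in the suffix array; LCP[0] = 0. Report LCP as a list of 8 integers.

[0, 0, 1, 2, 0, 1, 0, 1]

sorted suffixes:
  #0 SA[0]=6  'ab'
  #1 SA[1]=7  'b'
  #2 SA[2]=1  'bcbceab'
  #3 SA[3]=3  'bceab'
  #4 SA[4]=2  'cbceab'
  #5 SA[5]=4  'ceab'
  #6 SA[6]=5  'eab'
  #7 SA[7]=0  'ebcbceab'

SA = [6, 7, 1, 3, 2, 4, 5, 0]
[i] adj suffixes → lcp
  [1] 6/7 → 0 ('')
  [2] 7/1 → 1 ('b')
  [3] 1/3 → 2 ('bc')
  [4] 3/2 → 0 ('')
  [5] 2/4 → 1 ('c')
  [6] 4/5 → 0 ('')
  [7] 5/0 → 1 ('e')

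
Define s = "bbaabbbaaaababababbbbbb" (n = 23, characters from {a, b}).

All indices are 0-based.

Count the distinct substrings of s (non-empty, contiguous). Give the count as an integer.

sorted suffixes:
  #0 SA[0]=7  'aaaababababbbbbb'
  #1 SA[1]=8  'aaababababbbbbb'
  #2 SA[2]=9  'aababababbbbbb'
  #3 SA[3]=2  'aabbbaaaababababbbbbb'
  #4 SA[4]=10  'ababababbbbbb'
  #5 SA[5]=12  'abababbbbbb'
  #6 SA[6]=14  'ababbbbbb'
  #7 SA[7]=3  'abbbaaaababababbbbbb'
  #8 SA[8]=16  'abbbbbb'
  #9 SA[9]=22  'b'
  #10 SA[10]=6  'baaaababababbbbbb'
  #11 SA[11]=1  'baabbbaaaababababbbbbb'
  #12 SA[12]=11  'babababbbbbb'
  #13 SA[13]=13  'bababbbbbb'
  #14 SA[14]=15  'babbbbbb'
  #15 SA[15]=21  'bb'
  #16 SA[16]=5  'bbaaaababababbbbbb'
  #17 SA[17]=0  'bbaabbbaaaababababbbbbb'
  #18 SA[18]=20  'bbb'
  #19 SA[19]=4  'bbbaaaababababbbbbb'
  #20 SA[20]=19  'bbbb'
  #21 SA[21]=18  'bbbbb'
  #22 SA[22]=17  'bbbbbb'

SA = [7, 8, 9, 2, 10, 12, 14, 3, 16, 22, 6, 1, 11, 13, 15, 21, 5, 0, 20, 4, 19, 18, 17]
rank  pair      lcp
   1  s[7:],s[8:]  3  'aaa'
   2  s[8:],s[9:]  2  'aa'
   3  s[9:],s[2:]  3  'aab'
   4  s[2:],s[10:]  1  'a'
   5  s[10:],s[12:]  6  'ababab'
   6  s[12:],s[14:]  4  'abab'
   7  s[14:],s[3:]  2  'ab'
   8  s[3:],s[16:]  4  'abbb'
   9  s[16:],s[22:]  0  ''
  10  s[22:],s[6:]  1  'b'
  11  s[6:],s[1:]  3  'baa'
  12  s[1:],s[11:]  2  'ba'
  13  s[11:],s[13:]  5  'babab'
  14  s[13:],s[15:]  3  'bab'
  15  s[15:],s[21:]  1  'b'
  16  s[21:],s[5:]  2  'bb'
  17  s[5:],s[0:]  4  'bbaa'
  18  s[0:],s[20:]  2  'bb'
  19  s[20:],s[4:]  3  'bbb'
  20  s[4:],s[19:]  3  'bbb'
  21  s[19:],s[18:]  4  'bbbb'
  22  s[18:],s[17:]  5  'bbbbb'

n(n+1)/2 = 23·24/2 = 276
Σ LCP = 0 + 3 + 2 + 3 + 1 + 6 + 4 + 2 + 4 + 0 + 1 + 3 + 2 + 5 + 3 + 1 + 2 + 4 + 2 + 3 + 3 + 4 + 5 = 63
distinct = 276 − 63 = 213

213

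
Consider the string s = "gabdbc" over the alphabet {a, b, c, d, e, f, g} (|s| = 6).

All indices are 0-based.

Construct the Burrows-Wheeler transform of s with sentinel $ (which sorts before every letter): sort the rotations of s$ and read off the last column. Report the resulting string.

rank  rotation last
    0  $gabdbc  c
    1  abdbc$g  g
    2  bc$gabd  d
    3  bdbc$ga  a
    4  c$gabdb  b
    5  dbc$gab  b
    6  gabdbc$  $

cgdabb$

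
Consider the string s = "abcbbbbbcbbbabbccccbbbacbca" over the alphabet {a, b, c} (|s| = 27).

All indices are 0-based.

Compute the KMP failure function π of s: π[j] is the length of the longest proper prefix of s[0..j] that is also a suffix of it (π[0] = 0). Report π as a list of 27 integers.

[0, 0, 0, 0, 0, 0, 0, 0, 0, 0, 0, 0, 1, 2, 0, 0, 0, 0, 0, 0, 0, 0, 1, 0, 0, 0, 1]

π[0] = 0
j=1 s[j]='b': π[1]=0 (border '')
j=2 s[j]='c': π[2]=0 (border '')
j=3 s[j]='b': π[3]=0 (border '')
j=4 s[j]='b': π[4]=0 (border '')
j=5 s[j]='b': π[5]=0 (border '')
j=6 s[j]='b': π[6]=0 (border '')
j=7 s[j]='b': π[7]=0 (border '')
j=8 s[j]='c': π[8]=0 (border '')
j=9 s[j]='b': π[9]=0 (border '')
j=10 s[j]='b': π[10]=0 (border '')
j=11 s[j]='b': π[11]=0 (border '')
j=12 s[j]='a': π[12]=1 (border 'a')
j=13 s[j]='b': π[13]=2 (border 'ab')
j=14 s[j]='b': k: 2→0; π[14]=0 (border '')
j=15 s[j]='c': π[15]=0 (border '')
j=16 s[j]='c': π[16]=0 (border '')
j=17 s[j]='c': π[17]=0 (border '')
j=18 s[j]='c': π[18]=0 (border '')
j=19 s[j]='b': π[19]=0 (border '')
j=20 s[j]='b': π[20]=0 (border '')
j=21 s[j]='b': π[21]=0 (border '')
j=22 s[j]='a': π[22]=1 (border 'a')
j=23 s[j]='c': k: 1→0; π[23]=0 (border '')
j=24 s[j]='b': π[24]=0 (border '')
j=25 s[j]='c': π[25]=0 (border '')
j=26 s[j]='a': π[26]=1 (border 'a')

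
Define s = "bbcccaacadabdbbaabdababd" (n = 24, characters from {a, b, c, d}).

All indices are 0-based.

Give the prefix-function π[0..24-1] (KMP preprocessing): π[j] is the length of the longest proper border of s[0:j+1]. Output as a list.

π[0] = 0
j=1 s[j]='b': π[1]=1 (border 'b')
j=2 s[j]='c': k: 1→0; π[2]=0 (border '')
j=3 s[j]='c': π[3]=0 (border '')
j=4 s[j]='c': π[4]=0 (border '')
j=5 s[j]='a': π[5]=0 (border '')
j=6 s[j]='a': π[6]=0 (border '')
j=7 s[j]='c': π[7]=0 (border '')
j=8 s[j]='a': π[8]=0 (border '')
j=9 s[j]='d': π[9]=0 (border '')
j=10 s[j]='a': π[10]=0 (border '')
j=11 s[j]='b': π[11]=1 (border 'b')
j=12 s[j]='d': k: 1→0; π[12]=0 (border '')
j=13 s[j]='b': π[13]=1 (border 'b')
j=14 s[j]='b': π[14]=2 (border 'bb')
j=15 s[j]='a': k: 2→1→0; π[15]=0 (border '')
j=16 s[j]='a': π[16]=0 (border '')
j=17 s[j]='b': π[17]=1 (border 'b')
j=18 s[j]='d': k: 1→0; π[18]=0 (border '')
j=19 s[j]='a': π[19]=0 (border '')
j=20 s[j]='b': π[20]=1 (border 'b')
j=21 s[j]='a': k: 1→0; π[21]=0 (border '')
j=22 s[j]='b': π[22]=1 (border 'b')
j=23 s[j]='d': k: 1→0; π[23]=0 (border '')

[0, 1, 0, 0, 0, 0, 0, 0, 0, 0, 0, 1, 0, 1, 2, 0, 0, 1, 0, 0, 1, 0, 1, 0]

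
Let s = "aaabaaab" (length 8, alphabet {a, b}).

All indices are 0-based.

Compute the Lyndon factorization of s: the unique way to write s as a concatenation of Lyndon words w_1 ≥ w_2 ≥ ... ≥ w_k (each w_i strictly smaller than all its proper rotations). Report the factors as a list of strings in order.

["aaab", "aaab"]

emit factor 1: 'aaab' (i=0, period=4)
emit factor 2: 'aaab' (i=4, period=4)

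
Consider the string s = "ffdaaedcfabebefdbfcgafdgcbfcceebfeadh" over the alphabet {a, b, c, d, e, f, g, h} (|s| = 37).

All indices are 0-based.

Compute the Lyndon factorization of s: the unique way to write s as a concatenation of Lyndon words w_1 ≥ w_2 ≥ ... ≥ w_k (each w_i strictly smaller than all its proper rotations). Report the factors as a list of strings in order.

emit factor 1: 'f' (i=0, period=1)
emit factor 2: 'f' (i=1, period=1)
emit factor 3: 'd' (i=2, period=1)
emit factor 4: 'aaedcfabebefdbfcgafdgcbfcceebfeadh' (i=3, period=34)

["f", "f", "d", "aaedcfabebefdbfcgafdgcbfcceebfeadh"]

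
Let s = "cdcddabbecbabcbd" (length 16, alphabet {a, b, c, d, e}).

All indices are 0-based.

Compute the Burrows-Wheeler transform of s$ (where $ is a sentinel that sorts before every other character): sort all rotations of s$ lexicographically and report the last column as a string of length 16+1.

ddbcaacbeb$dbdccb

rank  rotation           last
    0  $cdcddabbecbabcbd  d
    1  abbecbabcbd$cdcdd  d
    2  abcbd$cdcddabbecb  b
    3  babcbd$cdcddabbec  c
    4  bbecbabcbd$cdcdda  a
    5  bcbd$cdcddabbecba  a
    6  bd$cdcddabbecbabc  c
    7  becbabcbd$cdcddab  b
    8  cbabcbd$cdcddabbe  e
    9  cbd$cdcddabbecbab  b
   10  cdcddabbecbabcbd$  $
   11  cddabbecbabcbd$cd  d
   12  d$cdcddabbecbabcb  b
   13  dabbecbabcbd$cdcd  d
   14  dcddabbecbabcbd$c  c
   15  ddabbecbabcbd$cdc  c
   16  ecbabcbd$cdcddabb  b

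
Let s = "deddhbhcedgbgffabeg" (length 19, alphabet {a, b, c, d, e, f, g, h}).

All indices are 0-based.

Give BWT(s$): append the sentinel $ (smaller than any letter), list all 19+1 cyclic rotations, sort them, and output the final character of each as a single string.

gfaghhe$eddcbfgedbdb

rank  rotation              last
    0  $deddhbhcedgbgffabeg  g
    1  abeg$deddhbhcedgbgff  f
    2  beg$deddhbhcedgbgffa  a
    3  bgffabeg$deddhbhcedg  g
    4  bhcedgbgffabeg$deddh  h
    5  cedgbgffabeg$deddhbh  h
    6  ddhbhcedgbgffabeg$de  e
    7  deddhbhcedgbgffabeg$  $
    8  dgbgffabeg$deddhbhce  e
    9  dhbhcedgbgffabeg$ded  d
   10  eddhbhcedgbgffabeg$d  d
   11  edgbgffabeg$deddhbhc  c
   12  eg$deddhbhcedgbgffab  b
   13  fabeg$deddhbhcedgbgf  f
   14  ffabeg$deddhbhcedgbg  g
   15  g$deddhbhcedgbgffabe  e
   16  gbgffabeg$deddhbhced  d
   17  gffabeg$deddhbhcedgb  b
   18  hbhcedgbgffabeg$dedd  d
   19  hcedgbgffabeg$deddhb  b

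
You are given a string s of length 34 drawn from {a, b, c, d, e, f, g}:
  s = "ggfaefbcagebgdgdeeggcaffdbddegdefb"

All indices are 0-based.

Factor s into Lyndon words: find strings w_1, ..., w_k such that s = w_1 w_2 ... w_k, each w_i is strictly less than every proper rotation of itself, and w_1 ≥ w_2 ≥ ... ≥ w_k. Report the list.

emit factor 1: 'g' (i=0, period=1)
emit factor 2: 'g' (i=1, period=1)
emit factor 3: 'f' (i=2, period=1)
emit factor 4: 'aefbcagebgdgdeeggcaffdbddegdefb' (i=3, period=31)

["g", "g", "f", "aefbcagebgdgdeeggcaffdbddegdefb"]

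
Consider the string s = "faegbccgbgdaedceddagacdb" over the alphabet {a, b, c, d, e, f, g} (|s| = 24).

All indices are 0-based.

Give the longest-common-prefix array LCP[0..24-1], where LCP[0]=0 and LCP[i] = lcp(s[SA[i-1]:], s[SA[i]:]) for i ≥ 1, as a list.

rank | idx | suffix
   0 |  20 | acdb
   1 |  11 | aedceddagacdb
   2 |   1 | aegbccgbgdaedceddagacdb
   3 |  18 | agacdb
   4 |  23 | b
   5 |   4 | bccgbgdaedceddagacdb
   6 |   8 | bgdaedceddagacdb
   7 |   5 | ccgbgdaedceddagacdb
   8 |  21 | cdb
   9 |  14 | ceddagacdb
  10 |   6 | cgbgdaedceddagacdb
  11 |  10 | daedceddagacdb
  12 |  17 | dagacdb
  13 |  22 | db
  14 |  13 | dceddagacdb
  15 |  16 | ddagacdb
  16 |  12 | edceddagacdb
  17 |  15 | eddagacdb
  18 |   2 | egbccgbgdaedceddagacdb
  19 |   0 | faegbccgbgdaedceddagacdb
  20 |  19 | gacdb
  21 |   3 | gbccgbgdaedceddagacdb
  22 |   7 | gbgdaedceddagacdb
  23 |   9 | gdaedceddagacdb

SA = [20, 11, 1, 18, 23, 4, 8, 5, 21, 14, 6, 10, 17, 22, 13, 16, 12, 15, 2, 0, 19, 3, 7, 9]
i: (SA[i-1],SA[i]) lcp shared
  1: (20,11) 1 'a'
  2: (11,1) 2 'ae'
  3: (1,18) 1 'a'
  4: (18,23) 0 ''
  5: (23,4) 1 'b'
  6: (4,8) 1 'b'
  7: (8,5) 0 ''
  8: (5,21) 1 'c'
  9: (21,14) 1 'c'
  10: (14,6) 1 'c'
  11: (6,10) 0 ''
  12: (10,17) 2 'da'
  13: (17,22) 1 'd'
  14: (22,13) 1 'd'
  15: (13,16) 1 'd'
  16: (16,12) 0 ''
  17: (12,15) 2 'ed'
  18: (15,2) 1 'e'
  19: (2,0) 0 ''
  20: (0,19) 0 ''
  21: (19,3) 1 'g'
  22: (3,7) 2 'gb'
  23: (7,9) 1 'g'

[0, 1, 2, 1, 0, 1, 1, 0, 1, 1, 1, 0, 2, 1, 1, 1, 0, 2, 1, 0, 0, 1, 2, 1]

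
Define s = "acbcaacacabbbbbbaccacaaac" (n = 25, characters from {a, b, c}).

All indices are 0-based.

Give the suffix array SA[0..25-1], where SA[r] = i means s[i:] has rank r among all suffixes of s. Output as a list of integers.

rank | idx | suffix
   0 |  21 | aaac
   1 |  22 | aac
   2 |   4 | aacacabbbbbbaccacaaac
   3 |   9 | abbbbbbaccacaaac
   4 |  23 | ac
   5 |  19 | acaaac
   6 |   7 | acabbbbbbaccacaaac
   7 |   5 | acacabbbbbbaccacaaac
   8 |   0 | acbcaacacabbbbbbaccacaaac
   9 |  16 | accacaaac
  10 |  15 | baccacaaac
  11 |  14 | bbaccacaaac
  12 |  13 | bbbaccacaaac
  13 |  12 | bbbbaccacaaac
  14 |  11 | bbbbbaccacaaac
  15 |  10 | bbbbbbaccacaaac
  16 |   2 | bcaacacabbbbbbaccacaaac
  17 |  24 | c
  18 |  20 | caaac
  19 |   3 | caacacabbbbbbaccacaaac
  20 |   8 | cabbbbbbaccacaaac
  21 |  18 | cacaaac
  22 |   6 | cacabbbbbbaccacaaac
  23 |   1 | cbcaacacabbbbbbaccacaaac
  24 |  17 | ccacaaac

[21, 22, 4, 9, 23, 19, 7, 5, 0, 16, 15, 14, 13, 12, 11, 10, 2, 24, 20, 3, 8, 18, 6, 1, 17]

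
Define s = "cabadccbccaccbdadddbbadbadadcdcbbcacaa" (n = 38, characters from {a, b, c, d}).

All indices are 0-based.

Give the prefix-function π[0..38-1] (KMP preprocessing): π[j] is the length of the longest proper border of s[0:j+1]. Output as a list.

[0, 0, 0, 0, 0, 1, 1, 0, 1, 1, 2, 1, 1, 0, 0, 0, 0, 0, 0, 0, 0, 0, 0, 0, 0, 0, 0, 0, 1, 0, 1, 0, 0, 1, 2, 1, 2, 0]

π[0] = 0
j=1 s[j]='a': π[1]=0 (border '')
j=2 s[j]='b': π[2]=0 (border '')
j=3 s[j]='a': π[3]=0 (border '')
j=4 s[j]='d': π[4]=0 (border '')
j=5 s[j]='c': π[5]=1 (border 'c')
j=6 s[j]='c': k: 1→0; π[6]=1 (border 'c')
j=7 s[j]='b': k: 1→0; π[7]=0 (border '')
j=8 s[j]='c': π[8]=1 (border 'c')
j=9 s[j]='c': k: 1→0; π[9]=1 (border 'c')
j=10 s[j]='a': π[10]=2 (border 'ca')
j=11 s[j]='c': k: 2→0; π[11]=1 (border 'c')
j=12 s[j]='c': k: 1→0; π[12]=1 (border 'c')
j=13 s[j]='b': k: 1→0; π[13]=0 (border '')
j=14 s[j]='d': π[14]=0 (border '')
j=15 s[j]='a': π[15]=0 (border '')
j=16 s[j]='d': π[16]=0 (border '')
j=17 s[j]='d': π[17]=0 (border '')
j=18 s[j]='d': π[18]=0 (border '')
j=19 s[j]='b': π[19]=0 (border '')
j=20 s[j]='b': π[20]=0 (border '')
j=21 s[j]='a': π[21]=0 (border '')
j=22 s[j]='d': π[22]=0 (border '')
j=23 s[j]='b': π[23]=0 (border '')
j=24 s[j]='a': π[24]=0 (border '')
j=25 s[j]='d': π[25]=0 (border '')
j=26 s[j]='a': π[26]=0 (border '')
j=27 s[j]='d': π[27]=0 (border '')
j=28 s[j]='c': π[28]=1 (border 'c')
j=29 s[j]='d': k: 1→0; π[29]=0 (border '')
j=30 s[j]='c': π[30]=1 (border 'c')
j=31 s[j]='b': k: 1→0; π[31]=0 (border '')
j=32 s[j]='b': π[32]=0 (border '')
j=33 s[j]='c': π[33]=1 (border 'c')
j=34 s[j]='a': π[34]=2 (border 'ca')
j=35 s[j]='c': k: 2→0; π[35]=1 (border 'c')
j=36 s[j]='a': π[36]=2 (border 'ca')
j=37 s[j]='a': k: 2→0; π[37]=0 (border '')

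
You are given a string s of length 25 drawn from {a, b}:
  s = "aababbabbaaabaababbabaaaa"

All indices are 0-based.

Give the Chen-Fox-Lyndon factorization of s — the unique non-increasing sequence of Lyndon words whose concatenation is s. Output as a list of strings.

["aababbabb", "aaabaababbab", "a", "a", "a", "a"]

emit factor 1: 'aababbabb' (i=0, period=9)
emit factor 2: 'aaabaababbab' (i=9, period=12)
emit factor 3: 'a' (i=21, period=1)
emit factor 4: 'a' (i=22, period=1)
emit factor 5: 'a' (i=23, period=1)
emit factor 6: 'a' (i=24, period=1)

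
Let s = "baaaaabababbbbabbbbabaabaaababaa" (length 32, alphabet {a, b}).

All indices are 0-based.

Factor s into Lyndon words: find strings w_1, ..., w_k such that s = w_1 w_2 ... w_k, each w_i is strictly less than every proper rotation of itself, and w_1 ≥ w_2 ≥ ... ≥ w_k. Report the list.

emit factor 1: 'b' (i=0, period=1)
emit factor 2: 'aaaaabababbbbabbbbabaabaaabab' (i=1, period=29)
emit factor 3: 'a' (i=30, period=1)
emit factor 4: 'a' (i=31, period=1)

["b", "aaaaabababbbbabbbbabaabaaabab", "a", "a"]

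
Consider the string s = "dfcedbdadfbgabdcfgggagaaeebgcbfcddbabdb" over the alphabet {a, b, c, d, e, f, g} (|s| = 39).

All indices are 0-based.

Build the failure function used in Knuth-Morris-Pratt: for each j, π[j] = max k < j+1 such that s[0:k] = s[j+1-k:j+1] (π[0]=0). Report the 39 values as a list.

π[0] = 0
j=1 s[j]='f': π[1]=0 (border '')
j=2 s[j]='c': π[2]=0 (border '')
j=3 s[j]='e': π[3]=0 (border '')
j=4 s[j]='d': π[4]=1 (border 'd')
j=5 s[j]='b': k: 1→0; π[5]=0 (border '')
j=6 s[j]='d': π[6]=1 (border 'd')
j=7 s[j]='a': k: 1→0; π[7]=0 (border '')
j=8 s[j]='d': π[8]=1 (border 'd')
j=9 s[j]='f': π[9]=2 (border 'df')
j=10 s[j]='b': k: 2→0; π[10]=0 (border '')
j=11 s[j]='g': π[11]=0 (border '')
j=12 s[j]='a': π[12]=0 (border '')
j=13 s[j]='b': π[13]=0 (border '')
j=14 s[j]='d': π[14]=1 (border 'd')
j=15 s[j]='c': k: 1→0; π[15]=0 (border '')
j=16 s[j]='f': π[16]=0 (border '')
j=17 s[j]='g': π[17]=0 (border '')
j=18 s[j]='g': π[18]=0 (border '')
j=19 s[j]='g': π[19]=0 (border '')
j=20 s[j]='a': π[20]=0 (border '')
j=21 s[j]='g': π[21]=0 (border '')
j=22 s[j]='a': π[22]=0 (border '')
j=23 s[j]='a': π[23]=0 (border '')
j=24 s[j]='e': π[24]=0 (border '')
j=25 s[j]='e': π[25]=0 (border '')
j=26 s[j]='b': π[26]=0 (border '')
j=27 s[j]='g': π[27]=0 (border '')
j=28 s[j]='c': π[28]=0 (border '')
j=29 s[j]='b': π[29]=0 (border '')
j=30 s[j]='f': π[30]=0 (border '')
j=31 s[j]='c': π[31]=0 (border '')
j=32 s[j]='d': π[32]=1 (border 'd')
j=33 s[j]='d': k: 1→0; π[33]=1 (border 'd')
j=34 s[j]='b': k: 1→0; π[34]=0 (border '')
j=35 s[j]='a': π[35]=0 (border '')
j=36 s[j]='b': π[36]=0 (border '')
j=37 s[j]='d': π[37]=1 (border 'd')
j=38 s[j]='b': k: 1→0; π[38]=0 (border '')

[0, 0, 0, 0, 1, 0, 1, 0, 1, 2, 0, 0, 0, 0, 1, 0, 0, 0, 0, 0, 0, 0, 0, 0, 0, 0, 0, 0, 0, 0, 0, 0, 1, 1, 0, 0, 0, 1, 0]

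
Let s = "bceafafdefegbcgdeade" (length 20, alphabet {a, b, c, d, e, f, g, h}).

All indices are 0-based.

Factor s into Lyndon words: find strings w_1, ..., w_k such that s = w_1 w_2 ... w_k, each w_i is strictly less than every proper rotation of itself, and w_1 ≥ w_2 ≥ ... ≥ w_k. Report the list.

emit factor 1: 'bce' (i=0, period=3)
emit factor 2: 'afafdefegbcgde' (i=3, period=14)
emit factor 3: 'ade' (i=17, period=3)

["bce", "afafdefegbcgde", "ade"]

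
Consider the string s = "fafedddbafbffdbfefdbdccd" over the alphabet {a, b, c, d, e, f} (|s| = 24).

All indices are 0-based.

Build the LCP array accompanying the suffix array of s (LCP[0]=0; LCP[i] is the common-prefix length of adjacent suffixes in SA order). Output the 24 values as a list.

sorted suffixes:
  #0 SA[0]=8  'afbffdbfefdbdccd'
  #1 SA[1]=1  'afedddbafbffdbfefdbdccd'
  #2 SA[2]=7  'bafbffdbfefdbdccd'
  #3 SA[3]=19  'bdccd'
  #4 SA[4]=14  'bfefdbdccd'
  #5 SA[5]=10  'bffdbfefdbdccd'
  #6 SA[6]=21  'ccd'
  #7 SA[7]=22  'cd'
  #8 SA[8]=23  'd'
  #9 SA[9]=6  'dbafbffdbfefdbdccd'
  #10 SA[10]=18  'dbdccd'
  #11 SA[11]=13  'dbfefdbdccd'
  #12 SA[12]=20  'dccd'
  #13 SA[13]=5  'ddbafbffdbfefdbdccd'
  #14 SA[14]=4  'dddbafbffdbfefdbdccd'
  #15 SA[15]=3  'edddbafbffdbfefdbdccd'
  #16 SA[16]=16  'efdbdccd'
  #17 SA[17]=0  'fafedddbafbffdbfefdbdccd'
  #18 SA[18]=9  'fbffdbfefdbdccd'
  #19 SA[19]=17  'fdbdccd'
  #20 SA[20]=12  'fdbfefdbdccd'
  #21 SA[21]=2  'fedddbafbffdbfefdbdccd'
  #22 SA[22]=15  'fefdbdccd'
  #23 SA[23]=11  'ffdbfefdbdccd'

SA = [8, 1, 7, 19, 14, 10, 21, 22, 23, 6, 18, 13, 20, 5, 4, 3, 16, 0, 9, 17, 12, 2, 15, 11]
rank  pair      lcp
   1  s[8:],s[1:]  2  'af'
   2  s[1:],s[7:]  0  ''
   3  s[7:],s[19:]  1  'b'
   4  s[19:],s[14:]  1  'b'
   5  s[14:],s[10:]  2  'bf'
   6  s[10:],s[21:]  0  ''
   7  s[21:],s[22:]  1  'c'
   8  s[22:],s[23:]  0  ''
   9  s[23:],s[6:]  1  'd'
  10  s[6:],s[18:]  2  'db'
  11  s[18:],s[13:]  2  'db'
  12  s[13:],s[20:]  1  'd'
  13  s[20:],s[5:]  1  'd'
  14  s[5:],s[4:]  2  'dd'
  15  s[4:],s[3:]  0  ''
  16  s[3:],s[16:]  1  'e'
  17  s[16:],s[0:]  0  ''
  18  s[0:],s[9:]  1  'f'
  19  s[9:],s[17:]  1  'f'
  20  s[17:],s[12:]  3  'fdb'
  21  s[12:],s[2:]  1  'f'
  22  s[2:],s[15:]  2  'fe'
  23  s[15:],s[11:]  1  'f'

[0, 2, 0, 1, 1, 2, 0, 1, 0, 1, 2, 2, 1, 1, 2, 0, 1, 0, 1, 1, 3, 1, 2, 1]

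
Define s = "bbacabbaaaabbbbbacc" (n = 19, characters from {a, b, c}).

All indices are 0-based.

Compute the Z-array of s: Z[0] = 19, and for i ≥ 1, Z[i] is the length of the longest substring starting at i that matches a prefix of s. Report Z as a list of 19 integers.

[19, 1, 0, 0, 0, 3, 1, 0, 0, 0, 0, 2, 2, 2, 4, 1, 0, 0, 0]

Z[0]=19
i=1: outside box; Z[1]=1 grow→box=[1,2)
i=2: outside box; Z[2]=0
i=3: outside box; Z[3]=0
i=4: outside box; Z[4]=0
i=5: outside box; Z[5]=3 grow→box=[5,8)
i=6: min(r-i=2, Z[1]=1)=1; Z[6]=1
i=7: min(r-i=1, Z[2]=0)=0; Z[7]=0
i=8: outside box; Z[8]=0
i=9: outside box; Z[9]=0
i=10: outside box; Z[10]=0
i=11: outside box; Z[11]=2 grow→box=[11,13)
i=12: min(r-i=1, Z[1]=1)=1; Z[12]=2 grow→box=[12,14)
i=13: min(r-i=1, Z[1]=1)=1; Z[13]=2 grow→box=[13,15)
i=14: min(r-i=1, Z[1]=1)=1; Z[14]=4 grow→box=[14,18)
i=15: min(r-i=3, Z[1]=1)=1; Z[15]=1
i=16: min(r-i=2, Z[2]=0)=0; Z[16]=0
i=17: min(r-i=1, Z[3]=0)=0; Z[17]=0
i=18: outside box; Z[18]=0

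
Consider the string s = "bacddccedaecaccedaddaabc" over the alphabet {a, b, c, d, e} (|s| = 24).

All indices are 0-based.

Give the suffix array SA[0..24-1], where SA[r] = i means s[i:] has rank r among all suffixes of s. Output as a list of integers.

sorted suffixes:
  #0 SA[0]=20  'aabc'
  #1 SA[1]=21  'abc'
  #2 SA[2]=12  'accedaddaabc'
  #3 SA[3]=1  'acddccedaecaccedaddaabc'
  #4 SA[4]=17  'addaabc'
  #5 SA[5]=9  'aecaccedaddaabc'
  #6 SA[6]=0  'bacddccedaecaccedaddaabc'
  #7 SA[7]=22  'bc'
  #8 SA[8]=23  'c'
  #9 SA[9]=11  'caccedaddaabc'
  #10 SA[10]=13  'ccedaddaabc'
  #11 SA[11]=5  'ccedaecaccedaddaabc'
  #12 SA[12]=2  'cddccedaecaccedaddaabc'
  #13 SA[13]=14  'cedaddaabc'
  #14 SA[14]=6  'cedaecaccedaddaabc'
  #15 SA[15]=19  'daabc'
  #16 SA[16]=16  'daddaabc'
  #17 SA[17]=8  'daecaccedaddaabc'
  #18 SA[18]=4  'dccedaecaccedaddaabc'
  #19 SA[19]=18  'ddaabc'
  #20 SA[20]=3  'ddccedaecaccedaddaabc'
  #21 SA[21]=10  'ecaccedaddaabc'
  #22 SA[22]=15  'edaddaabc'
  #23 SA[23]=7  'edaecaccedaddaabc'

[20, 21, 12, 1, 17, 9, 0, 22, 23, 11, 13, 5, 2, 14, 6, 19, 16, 8, 4, 18, 3, 10, 15, 7]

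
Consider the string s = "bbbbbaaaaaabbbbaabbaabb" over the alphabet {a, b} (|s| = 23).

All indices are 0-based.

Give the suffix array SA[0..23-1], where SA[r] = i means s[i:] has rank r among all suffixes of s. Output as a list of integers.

[5, 6, 7, 8, 19, 15, 9, 20, 16, 10, 22, 4, 18, 14, 21, 3, 17, 13, 2, 12, 1, 11, 0]

sorted suffixes:
  #0 SA[0]=5  'aaaaaabbbbaabbaabb'
  #1 SA[1]=6  'aaaaabbbbaabbaabb'
  #2 SA[2]=7  'aaaabbbbaabbaabb'
  #3 SA[3]=8  'aaabbbbaabbaabb'
  #4 SA[4]=19  'aabb'
  #5 SA[5]=15  'aabbaabb'
  #6 SA[6]=9  'aabbbbaabbaabb'
  #7 SA[7]=20  'abb'
  #8 SA[8]=16  'abbaabb'
  #9 SA[9]=10  'abbbbaabbaabb'
  #10 SA[10]=22  'b'
  #11 SA[11]=4  'baaaaaabbbbaabbaabb'
  #12 SA[12]=18  'baabb'
  #13 SA[13]=14  'baabbaabb'
  #14 SA[14]=21  'bb'
  #15 SA[15]=3  'bbaaaaaabbbbaabbaabb'
  #16 SA[16]=17  'bbaabb'
  #17 SA[17]=13  'bbaabbaabb'
  #18 SA[18]=2  'bbbaaaaaabbbbaabbaabb'
  #19 SA[19]=12  'bbbaabbaabb'
  #20 SA[20]=1  'bbbbaaaaaabbbbaabbaabb'
  #21 SA[21]=11  'bbbbaabbaabb'
  #22 SA[22]=0  'bbbbbaaaaaabbbbaabbaabb'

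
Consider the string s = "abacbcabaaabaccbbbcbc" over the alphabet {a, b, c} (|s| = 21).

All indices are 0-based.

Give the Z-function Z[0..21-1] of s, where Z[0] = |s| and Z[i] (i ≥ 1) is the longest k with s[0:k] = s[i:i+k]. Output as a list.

[21, 0, 1, 0, 0, 0, 3, 0, 1, 1, 4, 0, 1, 0, 0, 0, 0, 0, 0, 0, 0]

Z[0]=21
i=1: fresh scan; Z[1]=0
i=2: fresh scan; Z[2]=1 grow→box=[2,3)
i=3: fresh scan; Z[3]=0
i=4: fresh scan; Z[4]=0
i=5: fresh scan; Z[5]=0
i=6: fresh scan; Z[6]=3 grow→box=[6,9)
i=7: min(r-i=2, Z[1]=0)=0; Z[7]=0
i=8: min(r-i=1, Z[2]=1)=1; Z[8]=1
i=9: fresh scan; Z[9]=1 grow→box=[9,10)
i=10: fresh scan; Z[10]=4 grow→box=[10,14)
i=11: min(r-i=3, Z[1]=0)=0; Z[11]=0
i=12: min(r-i=2, Z[2]=1)=1; Z[12]=1
i=13: min(r-i=1, Z[3]=0)=0; Z[13]=0
i=14: fresh scan; Z[14]=0
i=15: fresh scan; Z[15]=0
i=16: fresh scan; Z[16]=0
i=17: fresh scan; Z[17]=0
i=18: fresh scan; Z[18]=0
i=19: fresh scan; Z[19]=0
i=20: fresh scan; Z[20]=0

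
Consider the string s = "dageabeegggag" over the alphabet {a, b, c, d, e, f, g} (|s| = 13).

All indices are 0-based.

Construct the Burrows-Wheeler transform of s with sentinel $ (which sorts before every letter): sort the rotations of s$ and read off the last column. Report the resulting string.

rank  rotation        last
    0  $dageabeegggag  g
    1  abeegggag$dage  e
    2  ag$dageabeeggg  g
    3  ageabeegggag$d  d
    4  beegggag$dagea  a
    5  dageabeegggag$  $
    6  eabeegggag$dag  g
    7  eegggag$dageab  b
    8  egggag$dageabe  e
    9  g$dageabeeggga  a
   10  gag$dageabeegg  g
   11  geabeegggag$da  a
   12  ggag$dageabeeg  g
   13  gggag$dageabee  e

gegda$gbeagage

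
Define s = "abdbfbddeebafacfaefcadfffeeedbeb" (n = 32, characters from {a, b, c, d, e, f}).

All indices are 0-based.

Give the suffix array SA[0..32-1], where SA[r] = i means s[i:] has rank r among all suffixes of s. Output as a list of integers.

sorted suffixes:
  #0 SA[0]=0  'abdbfbddeebafacfaefcadfffeeedbeb'
  #1 SA[1]=13  'acfaefcadfffeeedbeb'
  #2 SA[2]=20  'adfffeeedbeb'
  #3 SA[3]=16  'aefcadfffeeedbeb'
  #4 SA[4]=11  'afacfaefcadfffeeedbeb'
  #5 SA[5]=31  'b'
  #6 SA[6]=10  'bafacfaefcadfffeeedbeb'
  #7 SA[7]=1  'bdbfbddeebafacfaefcadfffeeedbeb'
  #8 SA[8]=5  'bddeebafacfaefcadfffeeedbeb'
  #9 SA[9]=29  'beb'
  #10 SA[10]=3  'bfbddeebafacfaefcadfffeeedbeb'
  #11 SA[11]=19  'cadfffeeedbeb'
  #12 SA[12]=14  'cfaefcadfffeeedbeb'
  #13 SA[13]=28  'dbeb'
  #14 SA[14]=2  'dbfbddeebafacfaefcadfffeeedbeb'
  #15 SA[15]=6  'ddeebafacfaefcadfffeeedbeb'
  #16 SA[16]=7  'deebafacfaefcadfffeeedbeb'
  #17 SA[17]=21  'dfffeeedbeb'
  #18 SA[18]=30  'eb'
  #19 SA[19]=9  'ebafacfaefcadfffeeedbeb'
  #20 SA[20]=27  'edbeb'
  #21 SA[21]=8  'eebafacfaefcadfffeeedbeb'
  #22 SA[22]=26  'eedbeb'
  #23 SA[23]=25  'eeedbeb'
  #24 SA[24]=17  'efcadfffeeedbeb'
  #25 SA[25]=12  'facfaefcadfffeeedbeb'
  #26 SA[26]=15  'faefcadfffeeedbeb'
  #27 SA[27]=4  'fbddeebafacfaefcadfffeeedbeb'
  #28 SA[28]=18  'fcadfffeeedbeb'
  #29 SA[29]=24  'feeedbeb'
  #30 SA[30]=23  'ffeeedbeb'
  #31 SA[31]=22  'fffeeedbeb'

[0, 13, 20, 16, 11, 31, 10, 1, 5, 29, 3, 19, 14, 28, 2, 6, 7, 21, 30, 9, 27, 8, 26, 25, 17, 12, 15, 4, 18, 24, 23, 22]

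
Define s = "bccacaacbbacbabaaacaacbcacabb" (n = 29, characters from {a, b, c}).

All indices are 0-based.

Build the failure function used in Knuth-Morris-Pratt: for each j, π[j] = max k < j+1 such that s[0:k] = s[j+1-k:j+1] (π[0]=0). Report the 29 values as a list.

π[0] = 0
j=1 s[j]='c': π[1]=0 (border '')
j=2 s[j]='c': π[2]=0 (border '')
j=3 s[j]='a': π[3]=0 (border '')
j=4 s[j]='c': π[4]=0 (border '')
j=5 s[j]='a': π[5]=0 (border '')
j=6 s[j]='a': π[6]=0 (border '')
j=7 s[j]='c': π[7]=0 (border '')
j=8 s[j]='b': π[8]=1 (border 'b')
j=9 s[j]='b': k: 1→0; π[9]=1 (border 'b')
j=10 s[j]='a': k: 1→0; π[10]=0 (border '')
j=11 s[j]='c': π[11]=0 (border '')
j=12 s[j]='b': π[12]=1 (border 'b')
j=13 s[j]='a': k: 1→0; π[13]=0 (border '')
j=14 s[j]='b': π[14]=1 (border 'b')
j=15 s[j]='a': k: 1→0; π[15]=0 (border '')
j=16 s[j]='a': π[16]=0 (border '')
j=17 s[j]='a': π[17]=0 (border '')
j=18 s[j]='c': π[18]=0 (border '')
j=19 s[j]='a': π[19]=0 (border '')
j=20 s[j]='a': π[20]=0 (border '')
j=21 s[j]='c': π[21]=0 (border '')
j=22 s[j]='b': π[22]=1 (border 'b')
j=23 s[j]='c': π[23]=2 (border 'bc')
j=24 s[j]='a': k: 2→0; π[24]=0 (border '')
j=25 s[j]='c': π[25]=0 (border '')
j=26 s[j]='a': π[26]=0 (border '')
j=27 s[j]='b': π[27]=1 (border 'b')
j=28 s[j]='b': k: 1→0; π[28]=1 (border 'b')

[0, 0, 0, 0, 0, 0, 0, 0, 1, 1, 0, 0, 1, 0, 1, 0, 0, 0, 0, 0, 0, 0, 1, 2, 0, 0, 0, 1, 1]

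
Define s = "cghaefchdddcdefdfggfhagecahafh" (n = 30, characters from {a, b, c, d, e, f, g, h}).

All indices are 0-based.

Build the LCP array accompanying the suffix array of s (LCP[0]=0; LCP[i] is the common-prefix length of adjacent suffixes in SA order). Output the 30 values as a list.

[0, 1, 1, 1, 0, 1, 1, 1, 0, 1, 2, 1, 1, 0, 1, 2, 0, 1, 1, 1, 2, 0, 1, 1, 1, 0, 1, 2, 2, 1]

rank | idx | suffix
   0 |   3 | aefchdddcdefdfggfhagecahafh
   1 |  27 | afh
   2 |  21 | agecahafh
   3 |  25 | ahafh
   4 |  24 | cahafh
   5 |  11 | cdefdfggfhagecahafh
   6 |   0 | cghaefchdddcdefdfggfhagecahafh
   7 |   6 | chdddcdefdfggfhagecahafh
   8 |  10 | dcdefdfggfhagecahafh
   9 |   9 | ddcdefdfggfhagecahafh
  10 |   8 | dddcdefdfggfhagecahafh
  11 |  12 | defdfggfhagecahafh
  12 |  15 | dfggfhagecahafh
  13 |  23 | ecahafh
  14 |   4 | efchdddcdefdfggfhagecahafh
  15 |  13 | efdfggfhagecahafh
  16 |   5 | fchdddcdefdfggfhagecahafh
  17 |  14 | fdfggfhagecahafh
  18 |  16 | fggfhagecahafh
  19 |  28 | fh
  20 |  19 | fhagecahafh
  21 |  22 | gecahafh
  22 |  18 | gfhagecahafh
  23 |  17 | ggfhagecahafh
  24 |   1 | ghaefchdddcdefdfggfhagecahafh
  25 |  29 | h
  26 |   2 | haefchdddcdefdfggfhagecahafh
  27 |  26 | hafh
  28 |  20 | hagecahafh
  29 |   7 | hdddcdefdfggfhagecahafh

SA = [3, 27, 21, 25, 24, 11, 0, 6, 10, 9, 8, 12, 15, 23, 4, 13, 5, 14, 16, 28, 19, 22, 18, 17, 1, 29, 2, 26, 20, 7]
i: (SA[i-1],SA[i]) lcp shared
  1: (3,27) 1 'a'
  2: (27,21) 1 'a'
  3: (21,25) 1 'a'
  4: (25,24) 0 ''
  5: (24,11) 1 'c'
  6: (11,0) 1 'c'
  7: (0,6) 1 'c'
  8: (6,10) 0 ''
  9: (10,9) 1 'd'
  10: (9,8) 2 'dd'
  11: (8,12) 1 'd'
  12: (12,15) 1 'd'
  13: (15,23) 0 ''
  14: (23,4) 1 'e'
  15: (4,13) 2 'ef'
  16: (13,5) 0 ''
  17: (5,14) 1 'f'
  18: (14,16) 1 'f'
  19: (16,28) 1 'f'
  20: (28,19) 2 'fh'
  21: (19,22) 0 ''
  22: (22,18) 1 'g'
  23: (18,17) 1 'g'
  24: (17,1) 1 'g'
  25: (1,29) 0 ''
  26: (29,2) 1 'h'
  27: (2,26) 2 'ha'
  28: (26,20) 2 'ha'
  29: (20,7) 1 'h'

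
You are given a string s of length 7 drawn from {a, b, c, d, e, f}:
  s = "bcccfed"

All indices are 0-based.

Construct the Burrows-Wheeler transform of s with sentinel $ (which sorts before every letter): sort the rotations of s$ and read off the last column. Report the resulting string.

rank  rotation  last
    0  $bcccfed  d
    1  bcccfed$  $
    2  cccfed$b  b
    3  ccfed$bc  c
    4  cfed$bcc  c
    5  d$bcccfe  e
    6  ed$bcccf  f
    7  fed$bccc  c

d$bccefc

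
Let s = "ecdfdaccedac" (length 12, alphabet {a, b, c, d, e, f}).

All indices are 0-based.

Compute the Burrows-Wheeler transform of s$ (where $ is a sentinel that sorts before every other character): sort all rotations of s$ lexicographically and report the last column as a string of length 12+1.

cddaaecefc$cd

rank  rotation       last
    0  $ecdfdaccedac  c
    1  ac$ecdfdacced  d
    2  accedac$ecdfd  d
    3  c$ecdfdacceda  a
    4  ccedac$ecdfda  a
    5  cdfdaccedac$e  e
    6  cedac$ecdfdac  c
    7  dac$ecdfdacce  e
    8  daccedac$ecdf  f
    9  dfdaccedac$ec  c
   10  ecdfdaccedac$  $
   11  edac$ecdfdacc  c
   12  fdaccedac$ecd  d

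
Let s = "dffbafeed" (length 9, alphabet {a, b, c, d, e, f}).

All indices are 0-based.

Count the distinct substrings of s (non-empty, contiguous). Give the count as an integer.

41

sorted suffixes:
  #0 SA[0]=4  'afeed'
  #1 SA[1]=3  'bafeed'
  #2 SA[2]=8  'd'
  #3 SA[3]=0  'dffbafeed'
  #4 SA[4]=7  'ed'
  #5 SA[5]=6  'eed'
  #6 SA[6]=2  'fbafeed'
  #7 SA[7]=5  'feed'
  #8 SA[8]=1  'ffbafeed'

SA = [4, 3, 8, 0, 7, 6, 2, 5, 1]
rank  pair      lcp
   1  s[4:],s[3:]  0  ''
   2  s[3:],s[8:]  0  ''
   3  s[8:],s[0:]  1  'd'
   4  s[0:],s[7:]  0  ''
   5  s[7:],s[6:]  1  'e'
   6  s[6:],s[2:]  0  ''
   7  s[2:],s[5:]  1  'f'
   8  s[5:],s[1:]  1  'f'

n(n+1)/2 = 9·10/2 = 45
Σ LCP = 0 + 0 + 0 + 1 + 0 + 1 + 0 + 1 + 1 = 4
distinct = 45 − 4 = 41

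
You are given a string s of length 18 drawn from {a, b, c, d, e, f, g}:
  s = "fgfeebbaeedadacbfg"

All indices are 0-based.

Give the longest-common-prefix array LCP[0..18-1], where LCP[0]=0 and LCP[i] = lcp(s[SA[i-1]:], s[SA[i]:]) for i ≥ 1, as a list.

sorted suffixes:
  #0 SA[0]=13  'acbfg'
  #1 SA[1]=11  'adacbfg'
  #2 SA[2]=7  'aeedadacbfg'
  #3 SA[3]=6  'baeedadacbfg'
  #4 SA[4]=5  'bbaeedadacbfg'
  #5 SA[5]=15  'bfg'
  #6 SA[6]=14  'cbfg'
  #7 SA[7]=12  'dacbfg'
  #8 SA[8]=10  'dadacbfg'
  #9 SA[9]=4  'ebbaeedadacbfg'
  #10 SA[10]=9  'edadacbfg'
  #11 SA[11]=3  'eebbaeedadacbfg'
  #12 SA[12]=8  'eedadacbfg'
  #13 SA[13]=2  'feebbaeedadacbfg'
  #14 SA[14]=16  'fg'
  #15 SA[15]=0  'fgfeebbaeedadacbfg'
  #16 SA[16]=17  'g'
  #17 SA[17]=1  'gfeebbaeedadacbfg'

SA = [13, 11, 7, 6, 5, 15, 14, 12, 10, 4, 9, 3, 8, 2, 16, 0, 17, 1]
rank  pair      lcp
   1  s[13:],s[11:]  1  'a'
   2  s[11:],s[7:]  1  'a'
   3  s[7:],s[6:]  0  ''
   4  s[6:],s[5:]  1  'b'
   5  s[5:],s[15:]  1  'b'
   6  s[15:],s[14:]  0  ''
   7  s[14:],s[12:]  0  ''
   8  s[12:],s[10:]  2  'da'
   9  s[10:],s[4:]  0  ''
  10  s[4:],s[9:]  1  'e'
  11  s[9:],s[3:]  1  'e'
  12  s[3:],s[8:]  2  'ee'
  13  s[8:],s[2:]  0  ''
  14  s[2:],s[16:]  1  'f'
  15  s[16:],s[0:]  2  'fg'
  16  s[0:],s[17:]  0  ''
  17  s[17:],s[1:]  1  'g'

[0, 1, 1, 0, 1, 1, 0, 0, 2, 0, 1, 1, 2, 0, 1, 2, 0, 1]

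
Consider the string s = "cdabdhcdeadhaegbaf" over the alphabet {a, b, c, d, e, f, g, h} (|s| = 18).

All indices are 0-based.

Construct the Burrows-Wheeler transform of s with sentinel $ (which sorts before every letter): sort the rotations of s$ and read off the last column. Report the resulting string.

rank  rotation             last
    0  $cdabdhcdeadhaegbaf  f
    1  abdhcdeadhaegbaf$cd  d
    2  adhaegbaf$cdabdhcde  e
    3  aegbaf$cdabdhcdeadh  h
    4  af$cdabdhcdeadhaegb  b
    5  baf$cdabdhcdeadhaeg  g
    6  bdhcdeadhaegbaf$cda  a
    7  cdabdhcdeadhaegbaf$  $
    8  cdeadhaegbaf$cdabdh  h
    9  dabdhcdeadhaegbaf$c  c
   10  deadhaegbaf$cdabdhc  c
   11  dhaegbaf$cdabdhcdea  a
   12  dhcdeadhaegbaf$cdab  b
   13  eadhaegbaf$cdabdhcd  d
   14  egbaf$cdabdhcdeadha  a
   15  f$cdabdhcdeadhaegba  a
   16  gbaf$cdabdhcdeadhae  e
   17  haegbaf$cdabdhcdead  d
   18  hcdeadhaegbaf$cdabd  d

fdehbga$hccabdaaedd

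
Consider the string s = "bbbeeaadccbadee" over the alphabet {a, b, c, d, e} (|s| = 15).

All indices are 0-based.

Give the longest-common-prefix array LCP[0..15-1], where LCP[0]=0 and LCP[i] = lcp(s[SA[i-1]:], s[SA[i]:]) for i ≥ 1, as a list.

rank | idx | suffix
   0 |   5 | aadccbadee
   1 |   6 | adccbadee
   2 |  11 | adee
   3 |  10 | badee
   4 |   0 | bbbeeaadccbadee
   5 |   1 | bbeeaadccbadee
   6 |   2 | beeaadccbadee
   7 |   9 | cbadee
   8 |   8 | ccbadee
   9 |   7 | dccbadee
  10 |  12 | dee
  11 |  14 | e
  12 |   4 | eaadccbadee
  13 |  13 | ee
  14 |   3 | eeaadccbadee

SA = [5, 6, 11, 10, 0, 1, 2, 9, 8, 7, 12, 14, 4, 13, 3]
i: (SA[i-1],SA[i]) lcp shared
  1: (5,6) 1 'a'
  2: (6,11) 2 'ad'
  3: (11,10) 0 ''
  4: (10,0) 1 'b'
  5: (0,1) 2 'bb'
  6: (1,2) 1 'b'
  7: (2,9) 0 ''
  8: (9,8) 1 'c'
  9: (8,7) 0 ''
  10: (7,12) 1 'd'
  11: (12,14) 0 ''
  12: (14,4) 1 'e'
  13: (4,13) 1 'e'
  14: (13,3) 2 'ee'

[0, 1, 2, 0, 1, 2, 1, 0, 1, 0, 1, 0, 1, 1, 2]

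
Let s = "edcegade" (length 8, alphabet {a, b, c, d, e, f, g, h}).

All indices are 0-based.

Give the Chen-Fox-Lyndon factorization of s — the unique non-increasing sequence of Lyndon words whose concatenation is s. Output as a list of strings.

emit factor 1: 'e' (i=0, period=1)
emit factor 2: 'd' (i=1, period=1)
emit factor 3: 'ceg' (i=2, period=3)
emit factor 4: 'ade' (i=5, period=3)

["e", "d", "ceg", "ade"]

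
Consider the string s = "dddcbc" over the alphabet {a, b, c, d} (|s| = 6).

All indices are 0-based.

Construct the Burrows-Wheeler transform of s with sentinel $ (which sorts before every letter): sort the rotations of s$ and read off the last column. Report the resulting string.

ccbddd$

rank  rotation last
    0  $dddcbc  c
    1  bc$dddc  c
    2  c$dddcb  b
    3  cbc$ddd  d
    4  dcbc$dd  d
    5  ddcbc$d  d
    6  dddcbc$  $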